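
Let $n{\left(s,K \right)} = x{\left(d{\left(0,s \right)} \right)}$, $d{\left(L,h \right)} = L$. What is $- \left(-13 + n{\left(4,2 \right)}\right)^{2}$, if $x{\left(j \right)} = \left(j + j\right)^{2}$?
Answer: $-169$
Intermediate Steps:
$x{\left(j \right)} = 4 j^{2}$ ($x{\left(j \right)} = \left(2 j\right)^{2} = 4 j^{2}$)
$n{\left(s,K \right)} = 0$ ($n{\left(s,K \right)} = 4 \cdot 0^{2} = 4 \cdot 0 = 0$)
$- \left(-13 + n{\left(4,2 \right)}\right)^{2} = - \left(-13 + 0\right)^{2} = - \left(-13\right)^{2} = \left(-1\right) 169 = -169$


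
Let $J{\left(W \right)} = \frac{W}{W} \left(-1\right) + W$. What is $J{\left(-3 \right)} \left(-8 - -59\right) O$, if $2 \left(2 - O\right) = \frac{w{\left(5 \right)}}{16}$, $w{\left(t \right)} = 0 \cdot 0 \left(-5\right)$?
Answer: $-408$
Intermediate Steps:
$w{\left(t \right)} = 0$ ($w{\left(t \right)} = 0 \left(-5\right) = 0$)
$O = 2$ ($O = 2 - \frac{0 \cdot \frac{1}{16}}{2} = 2 - 0 = 2 + 0 = 2$)
$J{\left(W \right)} = -1 + W$ ($J{\left(W \right)} = 1 \left(-1\right) + W = -1 + W$)
$J{\left(-3 \right)} \left(-8 - -59\right) O = \left(-1 - 3\right) \left(-8 - -59\right) 2 = - 4 \left(-8 + 59\right) 2 = \left(-4\right) 51 \cdot 2 = \left(-204\right) 2 = -408$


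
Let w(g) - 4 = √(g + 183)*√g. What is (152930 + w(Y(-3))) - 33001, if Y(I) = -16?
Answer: 119933 + 4*I*√167 ≈ 1.1993e+5 + 51.691*I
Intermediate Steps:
w(g) = 4 + √g*√(183 + g) (w(g) = 4 + √(g + 183)*√g = 4 + √(183 + g)*√g = 4 + √g*√(183 + g))
(152930 + w(Y(-3))) - 33001 = (152930 + (4 + √(-16)*√(183 - 16))) - 33001 = (152930 + (4 + (4*I)*√167)) - 33001 = (152930 + (4 + 4*I*√167)) - 33001 = (152934 + 4*I*√167) - 33001 = 119933 + 4*I*√167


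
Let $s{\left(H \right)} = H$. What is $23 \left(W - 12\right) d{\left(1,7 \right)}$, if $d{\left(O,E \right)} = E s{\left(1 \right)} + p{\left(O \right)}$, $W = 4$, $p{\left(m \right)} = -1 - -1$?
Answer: $-1288$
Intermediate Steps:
$p{\left(m \right)} = 0$ ($p{\left(m \right)} = -1 + 1 = 0$)
$d{\left(O,E \right)} = E$ ($d{\left(O,E \right)} = E 1 + 0 = E + 0 = E$)
$23 \left(W - 12\right) d{\left(1,7 \right)} = 23 \left(4 - 12\right) 7 = 23 \left(-8\right) 7 = \left(-184\right) 7 = -1288$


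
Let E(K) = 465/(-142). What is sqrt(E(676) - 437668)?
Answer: I*sqrt(8825203582)/142 ≈ 661.57*I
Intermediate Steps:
E(K) = -465/142 (E(K) = 465*(-1/142) = -465/142)
sqrt(E(676) - 437668) = sqrt(-465/142 - 437668) = sqrt(-62149321/142) = I*sqrt(8825203582)/142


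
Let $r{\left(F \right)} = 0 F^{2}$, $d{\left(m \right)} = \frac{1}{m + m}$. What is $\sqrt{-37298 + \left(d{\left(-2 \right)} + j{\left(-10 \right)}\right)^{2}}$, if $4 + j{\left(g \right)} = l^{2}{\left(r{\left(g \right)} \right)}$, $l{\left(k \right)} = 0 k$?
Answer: $\frac{i \sqrt{596479}}{4} \approx 193.08 i$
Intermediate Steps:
$d{\left(m \right)} = \frac{1}{2 m}$
$r{\left(F \right)} = 0$
$l{\left(k \right)} = 0$
$j{\left(g \right)} = -4$ ($j{\left(g \right)} = -4 + 0^{2} = -4 + 0 = -4$)
$\sqrt{-37298 + \left(d{\left(-2 \right)} + j{\left(-10 \right)}\right)^{2}} = \sqrt{-37298 + \left(\frac{1}{2 \left(-2\right)} - 4\right)^{2}} = \sqrt{-37298 + \left(\frac{1}{2} \left(- \frac{1}{2}\right) - 4\right)^{2}} = \sqrt{-37298 + \left(- \frac{1}{4} - 4\right)^{2}} = \sqrt{-37298 + \left(- \frac{17}{4}\right)^{2}} = \sqrt{-37298 + \frac{289}{16}} = \sqrt{- \frac{596479}{16}} = \frac{i \sqrt{596479}}{4}$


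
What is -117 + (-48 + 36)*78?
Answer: -1053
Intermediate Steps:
-117 + (-48 + 36)*78 = -117 - 12*78 = -117 - 936 = -1053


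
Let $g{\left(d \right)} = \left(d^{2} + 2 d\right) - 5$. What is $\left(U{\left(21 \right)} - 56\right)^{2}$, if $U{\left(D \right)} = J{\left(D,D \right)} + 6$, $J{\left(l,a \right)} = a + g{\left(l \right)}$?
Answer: $201601$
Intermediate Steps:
$g{\left(d \right)} = -5 + d^{2} + 2 d$
$J{\left(l,a \right)} = -5 + a + l^{2} + 2 l$ ($J{\left(l,a \right)} = a + \left(-5 + l^{2} + 2 l\right) = -5 + a + l^{2} + 2 l$)
$U{\left(D \right)} = 1 + D^{2} + 3 D$ ($U{\left(D \right)} = \left(-5 + D + D^{2} + 2 D\right) + 6 = \left(-5 + D^{2} + 3 D\right) + 6 = 1 + D^{2} + 3 D$)
$\left(U{\left(21 \right)} - 56\right)^{2} = \left(\left(1 + 21^{2} + 3 \cdot 21\right) - 56\right)^{2} = \left(\left(1 + 441 + 63\right) + \left(-74 + 18\right)\right)^{2} = \left(505 - 56\right)^{2} = 449^{2} = 201601$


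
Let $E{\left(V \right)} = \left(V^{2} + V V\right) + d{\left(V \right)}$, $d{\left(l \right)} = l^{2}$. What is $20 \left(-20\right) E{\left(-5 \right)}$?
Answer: $-30000$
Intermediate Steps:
$E{\left(V \right)} = 3 V^{2}$ ($E{\left(V \right)} = \left(V^{2} + V V\right) + V^{2} = \left(V^{2} + V^{2}\right) + V^{2} = 2 V^{2} + V^{2} = 3 V^{2}$)
$20 \left(-20\right) E{\left(-5 \right)} = 20 \left(-20\right) 3 \left(-5\right)^{2} = - 400 \cdot 3 \cdot 25 = \left(-400\right) 75 = -30000$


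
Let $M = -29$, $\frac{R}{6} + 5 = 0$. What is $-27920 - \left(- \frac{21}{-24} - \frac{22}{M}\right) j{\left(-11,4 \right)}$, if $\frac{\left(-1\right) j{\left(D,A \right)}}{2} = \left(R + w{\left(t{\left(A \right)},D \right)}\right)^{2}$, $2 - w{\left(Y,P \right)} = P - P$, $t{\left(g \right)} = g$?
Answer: $- \frac{735396}{29} \approx -25358.0$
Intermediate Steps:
$R = -30$ ($R = -30 + 6 \cdot 0 = -30 + 0 = -30$)
$w{\left(Y,P \right)} = 2$ ($w{\left(Y,P \right)} = 2 - \left(P - P\right) = 2 - 0 = 2 + 0 = 2$)
$j{\left(D,A \right)} = -1568$ ($j{\left(D,A \right)} = - 2 \left(-30 + 2\right)^{2} = - 2 \left(-28\right)^{2} = \left(-2\right) 784 = -1568$)
$-27920 - \left(- \frac{21}{-24} - \frac{22}{M}\right) j{\left(-11,4 \right)} = -27920 - \left(- \frac{21}{-24} - \frac{22}{-29}\right) \left(-1568\right) = -27920 - \left(\left(-21\right) \left(- \frac{1}{24}\right) - - \frac{22}{29}\right) \left(-1568\right) = -27920 - \left(\frac{7}{8} + \frac{22}{29}\right) \left(-1568\right) = -27920 - \frac{379}{232} \left(-1568\right) = -27920 - - \frac{74284}{29} = -27920 + \frac{74284}{29} = - \frac{735396}{29}$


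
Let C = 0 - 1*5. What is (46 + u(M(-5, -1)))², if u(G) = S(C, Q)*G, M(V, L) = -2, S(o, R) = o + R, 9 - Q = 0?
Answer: 1444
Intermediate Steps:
Q = 9 (Q = 9 - 1*0 = 9 + 0 = 9)
C = -5 (C = 0 - 5 = -5)
S(o, R) = R + o
u(G) = 4*G (u(G) = (9 - 5)*G = 4*G)
(46 + u(M(-5, -1)))² = (46 + 4*(-2))² = (46 - 8)² = 38² = 1444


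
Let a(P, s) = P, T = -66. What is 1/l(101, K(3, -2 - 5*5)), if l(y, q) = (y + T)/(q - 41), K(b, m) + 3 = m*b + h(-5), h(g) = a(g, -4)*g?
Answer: -20/7 ≈ -2.8571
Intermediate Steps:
h(g) = g² (h(g) = g*g = g²)
K(b, m) = 22 + b*m (K(b, m) = -3 + (m*b + (-5)²) = -3 + (b*m + 25) = -3 + (25 + b*m) = 22 + b*m)
l(y, q) = (-66 + y)/(-41 + q) (l(y, q) = (y - 66)/(q - 41) = (-66 + y)/(-41 + q))
1/l(101, K(3, -2 - 5*5)) = 1/((-66 + 101)/(-41 + (22 + 3*(-2 - 5*5)))) = 1/(35/(-41 + (22 + 3*(-2 - 25)))) = 1/(35/(-41 + (22 + 3*(-27)))) = 1/(35/(-41 + (22 - 81))) = 1/(35/(-41 - 59)) = 1/(35/(-100)) = 1/(-1/100*35) = 1/(-7/20) = -20/7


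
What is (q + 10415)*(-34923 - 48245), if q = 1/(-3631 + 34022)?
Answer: -26324523818688/30391 ≈ -8.6619e+8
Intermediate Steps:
q = 1/30391 ≈ 3.2904e-5
(q + 10415)*(-34923 - 48245) = (1/30391 + 10415)*(-34923 - 48245) = (316522266/30391)*(-83168) = -26324523818688/30391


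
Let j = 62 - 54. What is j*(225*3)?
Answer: 5400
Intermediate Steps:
j = 8
j*(225*3) = 8*(225*3) = 8*675 = 5400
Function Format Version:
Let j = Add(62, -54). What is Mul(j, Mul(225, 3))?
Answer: 5400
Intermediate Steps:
j = 8
Mul(j, Mul(225, 3)) = Mul(8, Mul(225, 3)) = Mul(8, 675) = 5400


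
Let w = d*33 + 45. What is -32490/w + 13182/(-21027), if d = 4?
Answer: -76166716/413531 ≈ -184.19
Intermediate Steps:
w = 177 (w = 4*33 + 45 = 132 + 45 = 177)
-32490/w + 13182/(-21027) = -32490/177 + 13182/(-21027) = -32490*1/177 + 13182*(-1/21027) = -10830/59 - 4394/7009 = -76166716/413531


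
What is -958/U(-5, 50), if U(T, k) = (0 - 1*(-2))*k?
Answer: -479/50 ≈ -9.5800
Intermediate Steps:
U(T, k) = 2*k (U(T, k) = (0 + 2)*k = 2*k)
-958/U(-5, 50) = -958/(2*50) = -958/100 = -958*1/100 = -479/50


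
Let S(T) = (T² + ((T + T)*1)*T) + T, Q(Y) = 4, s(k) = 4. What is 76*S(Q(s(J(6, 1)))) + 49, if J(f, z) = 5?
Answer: 4001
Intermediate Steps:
S(T) = T + 3*T² (S(T) = (T² + ((2*T)*1)*T) + T = (T² + (2*T)*T) + T = (T² + 2*T²) + T = 3*T² + T = T + 3*T²)
76*S(Q(s(J(6, 1)))) + 49 = 76*(4*(1 + 3*4)) + 49 = 76*(4*(1 + 12)) + 49 = 76*(4*13) + 49 = 76*52 + 49 = 3952 + 49 = 4001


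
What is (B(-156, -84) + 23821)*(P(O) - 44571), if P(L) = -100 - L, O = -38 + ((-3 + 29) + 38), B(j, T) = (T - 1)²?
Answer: -1387663062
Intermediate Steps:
B(j, T) = (-1 + T)²
O = 26 (O = -38 + (26 + 38) = -38 + 64 = 26)
(B(-156, -84) + 23821)*(P(O) - 44571) = ((-1 - 84)² + 23821)*((-100 - 1*26) - 44571) = ((-85)² + 23821)*((-100 - 26) - 44571) = (7225 + 23821)*(-126 - 44571) = 31046*(-44697) = -1387663062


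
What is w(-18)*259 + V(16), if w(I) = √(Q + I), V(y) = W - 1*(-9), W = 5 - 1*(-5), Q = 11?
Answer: 19 + 259*I*√7 ≈ 19.0 + 685.25*I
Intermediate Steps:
W = 10 (W = 5 + 5 = 10)
V(y) = 19 (V(y) = 10 - 1*(-9) = 10 + 9 = 19)
w(I) = √(11 + I)
w(-18)*259 + V(16) = √(11 - 18)*259 + 19 = √(-7)*259 + 19 = (I*√7)*259 + 19 = 259*I*√7 + 19 = 19 + 259*I*√7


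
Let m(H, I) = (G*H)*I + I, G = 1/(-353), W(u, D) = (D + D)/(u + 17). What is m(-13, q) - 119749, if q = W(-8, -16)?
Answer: -126818095/1059 ≈ -1.1975e+5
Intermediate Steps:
W(u, D) = 2*D/(17 + u) (W(u, D) = (2*D)/(17 + u) = 2*D/(17 + u))
q = -32/9 (q = 2*(-16)/(17 - 8) = 2*(-16)/9 = 2*(-16)*(⅑) = -32/9 ≈ -3.5556)
G = -1/353 ≈ -0.0028329
m(H, I) = I - H*I/353 (m(H, I) = (-H/353)*I + I = -H*I/353 + I = I - H*I/353)
m(-13, q) - 119749 = (1/353)*(-32/9)*(353 - 1*(-13)) - 119749 = (1/353)*(-32/9)*(353 + 13) - 119749 = (1/353)*(-32/9)*366 - 119749 = -3904/1059 - 119749 = -126818095/1059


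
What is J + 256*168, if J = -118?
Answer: 42890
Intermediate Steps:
J + 256*168 = -118 + 256*168 = -118 + 43008 = 42890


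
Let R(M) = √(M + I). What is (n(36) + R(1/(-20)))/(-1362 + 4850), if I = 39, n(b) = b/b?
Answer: 1/3488 + √3895/34880 ≈ 0.0020760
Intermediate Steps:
n(b) = 1
R(M) = √(39 + M) (R(M) = √(M + 39) = √(39 + M))
(n(36) + R(1/(-20)))/(-1362 + 4850) = (1 + √(39 + 1/(-20)))/(-1362 + 4850) = (1 + √(39 - 1/20))/3488 = (1 + √(779/20))*(1/3488) = (1 + √3895/10)*(1/3488) = 1/3488 + √3895/34880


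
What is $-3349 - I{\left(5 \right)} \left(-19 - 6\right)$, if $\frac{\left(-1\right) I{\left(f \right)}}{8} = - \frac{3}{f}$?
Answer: $-3229$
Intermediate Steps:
$I{\left(f \right)} = \frac{24}{f}$ ($I{\left(f \right)} = - 8 \left(- \frac{3}{f}\right) = \frac{24}{f}$)
$-3349 - I{\left(5 \right)} \left(-19 - 6\right) = -3349 - \frac{24}{5} \left(-19 - 6\right) = -3349 - 24 \cdot \frac{1}{5} \left(-25\right) = -3349 - \frac{24}{5} \left(-25\right) = -3349 - -120 = -3349 + 120 = -3229$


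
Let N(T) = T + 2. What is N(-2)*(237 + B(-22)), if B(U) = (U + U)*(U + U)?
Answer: 0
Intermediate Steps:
B(U) = 4*U**2 (B(U) = (2*U)*(2*U) = 4*U**2)
N(T) = 2 + T
N(-2)*(237 + B(-22)) = (2 - 2)*(237 + 4*(-22)**2) = 0*(237 + 4*484) = 0*(237 + 1936) = 0*2173 = 0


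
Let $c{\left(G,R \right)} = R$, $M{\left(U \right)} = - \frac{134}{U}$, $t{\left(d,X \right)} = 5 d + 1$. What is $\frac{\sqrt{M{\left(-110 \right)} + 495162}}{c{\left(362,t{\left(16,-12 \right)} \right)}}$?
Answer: $\frac{\sqrt{1497868735}}{4455} \approx 8.6874$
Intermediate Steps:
$t{\left(d,X \right)} = 1 + 5 d$
$\frac{\sqrt{M{\left(-110 \right)} + 495162}}{c{\left(362,t{\left(16,-12 \right)} \right)}} = \frac{\sqrt{- \frac{134}{-110} + 495162}}{1 + 5 \cdot 16} = \frac{\sqrt{\left(-134\right) \left(- \frac{1}{110}\right) + 495162}}{1 + 80} = \frac{\sqrt{\frac{67}{55} + 495162}}{81} = \sqrt{\frac{27233977}{55}} \cdot \frac{1}{81} = \frac{\sqrt{1497868735}}{55} \cdot \frac{1}{81} = \frac{\sqrt{1497868735}}{4455}$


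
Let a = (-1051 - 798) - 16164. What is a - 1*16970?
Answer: -34983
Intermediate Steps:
a = -18013 (a = -1849 - 16164 = -18013)
a - 1*16970 = -18013 - 1*16970 = -18013 - 16970 = -34983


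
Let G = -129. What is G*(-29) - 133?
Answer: 3608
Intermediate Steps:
G*(-29) - 133 = -129*(-29) - 133 = 3741 - 133 = 3608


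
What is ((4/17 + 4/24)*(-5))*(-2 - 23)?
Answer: 5125/102 ≈ 50.245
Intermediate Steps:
((4/17 + 4/24)*(-5))*(-2 - 23) = ((4*(1/17) + 4*(1/24))*(-5))*(-25) = ((4/17 + ⅙)*(-5))*(-25) = ((41/102)*(-5))*(-25) = -205/102*(-25) = 5125/102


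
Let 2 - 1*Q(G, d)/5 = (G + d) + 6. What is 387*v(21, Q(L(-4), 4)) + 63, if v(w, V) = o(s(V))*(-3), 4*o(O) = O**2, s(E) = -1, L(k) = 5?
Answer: -909/4 ≈ -227.25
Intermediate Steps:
o(O) = O**2/4
Q(G, d) = -20 - 5*G - 5*d (Q(G, d) = 10 - 5*((G + d) + 6) = 10 - 5*(6 + G + d) = 10 + (-30 - 5*G - 5*d) = -20 - 5*G - 5*d)
v(w, V) = -3/4 (v(w, V) = ((1/4)*(-1)**2)*(-3) = ((1/4)*1)*(-3) = (1/4)*(-3) = -3/4)
387*v(21, Q(L(-4), 4)) + 63 = 387*(-3/4) + 63 = -1161/4 + 63 = -909/4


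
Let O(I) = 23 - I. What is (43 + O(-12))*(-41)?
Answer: -3198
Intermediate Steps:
(43 + O(-12))*(-41) = (43 + (23 - 1*(-12)))*(-41) = (43 + (23 + 12))*(-41) = (43 + 35)*(-41) = 78*(-41) = -3198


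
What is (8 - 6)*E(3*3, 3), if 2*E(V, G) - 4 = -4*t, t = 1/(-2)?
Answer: 6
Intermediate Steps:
t = -1/2 ≈ -0.50000
E(V, G) = 3 (E(V, G) = 2 + (-4*(-1/2))/2 = 2 + (1/2)*2 = 2 + 1 = 3)
(8 - 6)*E(3*3, 3) = (8 - 6)*3 = 2*3 = 6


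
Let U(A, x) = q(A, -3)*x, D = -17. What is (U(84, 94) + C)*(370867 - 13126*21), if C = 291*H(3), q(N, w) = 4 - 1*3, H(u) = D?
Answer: -462107513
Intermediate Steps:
H(u) = -17
q(N, w) = 1 (q(N, w) = 4 - 3 = 1)
C = -4947 (C = 291*(-17) = -4947)
U(A, x) = x (U(A, x) = 1*x = x)
(U(84, 94) + C)*(370867 - 13126*21) = (94 - 4947)*(370867 - 13126*21) = -4853*(370867 - 275646) = -4853*95221 = -462107513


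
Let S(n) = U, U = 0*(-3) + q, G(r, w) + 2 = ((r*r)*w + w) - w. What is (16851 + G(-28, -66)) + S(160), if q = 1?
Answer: -34894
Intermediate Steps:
G(r, w) = -2 + w*r² (G(r, w) = -2 + (((r*r)*w + w) - w) = -2 + ((r²*w + w) - w) = -2 + ((w*r² + w) - w) = -2 + ((w + w*r²) - w) = -2 + w*r²)
U = 1 (U = 0*(-3) + 1 = 0 + 1 = 1)
S(n) = 1
(16851 + G(-28, -66)) + S(160) = (16851 + (-2 - 66*(-28)²)) + 1 = (16851 + (-2 - 66*784)) + 1 = (16851 + (-2 - 51744)) + 1 = (16851 - 51746) + 1 = -34895 + 1 = -34894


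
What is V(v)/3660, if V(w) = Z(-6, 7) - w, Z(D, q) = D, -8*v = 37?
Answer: -11/29280 ≈ -0.00037568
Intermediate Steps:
v = -37/8 (v = -1/8*37 = -37/8 ≈ -4.6250)
V(w) = -6 - w
V(v)/3660 = (-6 - 1*(-37/8))/3660 = (-6 + 37/8)*(1/3660) = -11/8*1/3660 = -11/29280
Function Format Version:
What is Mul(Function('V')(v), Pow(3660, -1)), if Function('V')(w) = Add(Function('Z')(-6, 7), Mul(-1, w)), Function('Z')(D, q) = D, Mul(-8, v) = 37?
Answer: Rational(-11, 29280) ≈ -0.00037568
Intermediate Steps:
v = Rational(-37, 8) (v = Mul(Rational(-1, 8), 37) = Rational(-37, 8) ≈ -4.6250)
Function('V')(w) = Add(-6, Mul(-1, w))
Mul(Function('V')(v), Pow(3660, -1)) = Mul(Add(-6, Mul(-1, Rational(-37, 8))), Pow(3660, -1)) = Mul(Add(-6, Rational(37, 8)), Rational(1, 3660)) = Mul(Rational(-11, 8), Rational(1, 3660)) = Rational(-11, 29280)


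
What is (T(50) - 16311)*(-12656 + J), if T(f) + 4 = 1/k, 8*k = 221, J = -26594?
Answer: 141520074750/221 ≈ 6.4036e+8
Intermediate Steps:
k = 221/8 (k = (1/8)*221 = 221/8 ≈ 27.625)
T(f) = -876/221 (T(f) = -4 + 1/(221/8) = -4 + 8/221 = -876/221)
(T(50) - 16311)*(-12656 + J) = (-876/221 - 16311)*(-12656 - 26594) = -3605607/221*(-39250) = 141520074750/221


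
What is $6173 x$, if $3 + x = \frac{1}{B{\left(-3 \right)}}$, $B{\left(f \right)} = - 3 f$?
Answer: $- \frac{160498}{9} \approx -17833.0$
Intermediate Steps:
$x = - \frac{26}{9}$ ($x = -3 + \frac{1}{\left(-3\right) \left(-3\right)} = -3 + \frac{1}{9} = - \frac{26}{9} \approx -2.8889$)
$6173 x = 6173 \left(- \frac{26}{9}\right) = - \frac{160498}{9}$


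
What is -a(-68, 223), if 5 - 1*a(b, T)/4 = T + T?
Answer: 1764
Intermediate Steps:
a(b, T) = 20 - 8*T (a(b, T) = 20 - 4*(T + T) = 20 - 8*T)
-a(-68, 223) = -(20 - 8*223) = -(20 - 1784) = -1*(-1764) = 1764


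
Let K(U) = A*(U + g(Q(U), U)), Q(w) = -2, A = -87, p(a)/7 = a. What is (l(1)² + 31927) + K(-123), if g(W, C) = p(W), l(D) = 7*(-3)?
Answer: 44287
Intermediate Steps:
l(D) = -21
p(a) = 7*a
g(W, C) = 7*W
K(U) = 1218 - 87*U (K(U) = -87*(U + 7*(-2)) = -87*(U - 14) = -87*(-14 + U) = 1218 - 87*U)
(l(1)² + 31927) + K(-123) = ((-21)² + 31927) + (1218 - 87*(-123)) = (441 + 31927) + (1218 + 10701) = 32368 + 11919 = 44287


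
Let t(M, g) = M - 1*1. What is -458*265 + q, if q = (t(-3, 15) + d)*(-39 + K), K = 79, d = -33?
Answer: -122850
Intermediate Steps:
t(M, g) = -1 + M (t(M, g) = M - 1 = -1 + M)
q = -1480 (q = ((-1 - 3) - 33)*(-39 + 79) = (-4 - 33)*40 = -37*40 = -1480)
-458*265 + q = -458*265 - 1480 = -121370 - 1480 = -122850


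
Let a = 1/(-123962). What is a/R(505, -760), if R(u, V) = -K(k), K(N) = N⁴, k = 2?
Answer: 1/1983392 ≈ 5.0419e-7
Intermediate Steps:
a = -1/123962 ≈ -8.0670e-6
R(u, V) = -16 (R(u, V) = -1*2⁴ = -1*16 = -16)
a/R(505, -760) = -1/123962/(-16) = -1/123962*(-1/16) = 1/1983392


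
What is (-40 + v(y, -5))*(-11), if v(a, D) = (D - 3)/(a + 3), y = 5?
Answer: 451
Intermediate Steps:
v(a, D) = (-3 + D)/(3 + a)
(-40 + v(y, -5))*(-11) = (-40 + (-3 - 5)/(3 + 5))*(-11) = (-40 - 8/8)*(-11) = (-40 + (⅛)*(-8))*(-11) = (-40 - 1)*(-11) = -41*(-11) = 451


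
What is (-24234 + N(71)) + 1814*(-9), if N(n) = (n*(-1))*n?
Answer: -45601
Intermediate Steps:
N(n) = -n² (N(n) = (-n)*n = -n²)
(-24234 + N(71)) + 1814*(-9) = (-24234 - 1*71²) + 1814*(-9) = (-24234 - 1*5041) - 16326 = (-24234 - 5041) - 16326 = -29275 - 16326 = -45601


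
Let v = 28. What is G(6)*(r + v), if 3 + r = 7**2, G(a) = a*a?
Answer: 2664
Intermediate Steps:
G(a) = a**2
r = 46 (r = -3 + 7**2 = -3 + 49 = 46)
G(6)*(r + v) = 6**2*(46 + 28) = 36*74 = 2664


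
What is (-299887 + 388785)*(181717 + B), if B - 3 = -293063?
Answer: -9898170014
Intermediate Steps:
B = -293060 (B = 3 - 293063 = -293060)
(-299887 + 388785)*(181717 + B) = (-299887 + 388785)*(181717 - 293060) = 88898*(-111343) = -9898170014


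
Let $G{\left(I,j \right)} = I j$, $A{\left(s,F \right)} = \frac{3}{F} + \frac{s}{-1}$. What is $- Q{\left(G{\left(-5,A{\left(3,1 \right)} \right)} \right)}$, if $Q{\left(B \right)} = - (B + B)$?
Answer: $0$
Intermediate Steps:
$A{\left(s,F \right)} = - s + \frac{3}{F}$ ($A{\left(s,F \right)} = \frac{3}{F} + s \left(-1\right) = \frac{3}{F} - s = - s + \frac{3}{F}$)
$Q{\left(B \right)} = - 2 B$
$- Q{\left(G{\left(-5,A{\left(3,1 \right)} \right)} \right)} = - \left(-2\right) \left(- 5 \left(\left(-1\right) 3 + \frac{3}{1}\right)\right) = - \left(-2\right) \left(- 5 \left(-3 + 3 \cdot 1\right)\right) = - \left(-2\right) \left(- 5 \left(-3 + 3\right)\right) = - \left(-2\right) \left(\left(-5\right) 0\right) = - \left(-2\right) 0 = \left(-1\right) 0 = 0$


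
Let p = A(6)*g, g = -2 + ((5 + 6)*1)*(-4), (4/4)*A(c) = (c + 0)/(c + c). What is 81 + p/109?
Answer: 8806/109 ≈ 80.789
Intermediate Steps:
A(c) = ½ (A(c) = (c + 0)/(c + c) = c/((2*c)) = c*(1/(2*c)) = ½)
g = -46 (g = -2 + (11*1)*(-4) = -2 + 11*(-4) = -2 - 44 = -46)
p = -23 (p = (½)*(-46) = -23)
81 + p/109 = 81 - 23/109 = 8806/109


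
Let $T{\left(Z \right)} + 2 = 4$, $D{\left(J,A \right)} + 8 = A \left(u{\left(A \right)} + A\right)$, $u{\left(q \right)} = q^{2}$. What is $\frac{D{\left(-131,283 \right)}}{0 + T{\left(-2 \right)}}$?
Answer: $11372634$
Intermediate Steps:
$D{\left(J,A \right)} = -8 + A \left(A + A^{2}\right)$ ($D{\left(J,A \right)} = -8 + A \left(A^{2} + A\right) = -8 + A \left(A + A^{2}\right)$)
$T{\left(Z \right)} = 2$ ($T{\left(Z \right)} = -2 + 4 = 2$)
$\frac{D{\left(-131,283 \right)}}{0 + T{\left(-2 \right)}} = \frac{-8 + 283^{2} + 283^{3}}{0 + 2} = \frac{-8 + 80089 + 22665187}{2} = 22745268 \cdot \frac{1}{2} = 11372634$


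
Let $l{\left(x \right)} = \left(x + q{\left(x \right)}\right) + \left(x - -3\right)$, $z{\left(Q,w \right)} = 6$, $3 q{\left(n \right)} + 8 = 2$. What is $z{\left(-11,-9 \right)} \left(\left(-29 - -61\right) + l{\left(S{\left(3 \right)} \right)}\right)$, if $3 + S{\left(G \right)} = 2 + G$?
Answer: $222$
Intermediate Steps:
$q{\left(n \right)} = -2$ ($q{\left(n \right)} = - \frac{8}{3} + \frac{1}{3} \cdot 2 = - \frac{8}{3} + \frac{2}{3} = -2$)
$S{\left(G \right)} = -1 + G$ ($S{\left(G \right)} = -3 + \left(2 + G\right) = -1 + G$)
$l{\left(x \right)} = 1 + 2 x$ ($l{\left(x \right)} = \left(x - 2\right) + \left(x - -3\right) = \left(-2 + x\right) + \left(x + 3\right) = \left(-2 + x\right) + \left(3 + x\right) = 1 + 2 x$)
$z{\left(-11,-9 \right)} \left(\left(-29 - -61\right) + l{\left(S{\left(3 \right)} \right)}\right) = 6 \left(\left(-29 - -61\right) + \left(1 + 2 \left(-1 + 3\right)\right)\right) = 6 \left(\left(-29 + 61\right) + \left(1 + 2 \cdot 2\right)\right) = 6 \left(32 + \left(1 + 4\right)\right) = 6 \left(32 + 5\right) = 6 \cdot 37 = 222$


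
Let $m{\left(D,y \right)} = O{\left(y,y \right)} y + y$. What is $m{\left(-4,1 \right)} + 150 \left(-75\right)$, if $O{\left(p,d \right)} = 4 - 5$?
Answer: $-11250$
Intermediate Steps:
$O{\left(p,d \right)} = -1$ ($O{\left(p,d \right)} = 4 - 5 = -1$)
$m{\left(D,y \right)} = 0$ ($m{\left(D,y \right)} = - y + y = 0$)
$m{\left(-4,1 \right)} + 150 \left(-75\right) = 0 + 150 \left(-75\right) = 0 - 11250 = -11250$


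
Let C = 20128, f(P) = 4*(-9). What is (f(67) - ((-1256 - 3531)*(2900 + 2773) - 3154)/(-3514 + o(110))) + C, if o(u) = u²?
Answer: 199669717/8586 ≈ 23255.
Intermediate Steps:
f(P) = -36
(f(67) - ((-1256 - 3531)*(2900 + 2773) - 3154)/(-3514 + o(110))) + C = (-36 - ((-1256 - 3531)*(2900 + 2773) - 3154)/(-3514 + 110²)) + 20128 = (-36 - (-4787*5673 - 3154)/(-3514 + 12100)) + 20128 = (-36 - (-27156651 - 3154)/8586) + 20128 = (-36 - (-27159805)/8586) + 20128 = (-36 - 1*(-27159805/8586)) + 20128 = (-36 + 27159805/8586) + 20128 = 26850709/8586 + 20128 = 199669717/8586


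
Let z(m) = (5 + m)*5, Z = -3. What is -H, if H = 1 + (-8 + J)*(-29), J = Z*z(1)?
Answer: -2843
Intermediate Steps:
z(m) = 25 + 5*m
J = -90 (J = -3*(25 + 5*1) = -3*(25 + 5) = -3*30 = -90)
H = 2843 (H = 1 + (-8 - 90)*(-29) = 1 - 98*(-29) = 1 + 2842 = 2843)
-H = -1*2843 = -2843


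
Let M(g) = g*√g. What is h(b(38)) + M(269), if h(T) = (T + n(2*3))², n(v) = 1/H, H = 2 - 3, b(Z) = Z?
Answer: 1369 + 269*√269 ≈ 5780.9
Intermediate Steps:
H = -1
M(g) = g^(3/2)
n(v) = -1 (n(v) = 1/(-1) = -1)
h(T) = (-1 + T)² (h(T) = (T - 1)² = (-1 + T)²)
h(b(38)) + M(269) = (-1 + 38)² + 269^(3/2) = 37² + 269*√269 = 1369 + 269*√269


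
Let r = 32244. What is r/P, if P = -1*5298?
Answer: -5374/883 ≈ -6.0861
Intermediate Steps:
P = -5298
r/P = 32244/(-5298) = 32244*(-1/5298) = -5374/883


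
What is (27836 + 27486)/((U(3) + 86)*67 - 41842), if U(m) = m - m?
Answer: -27661/18040 ≈ -1.5333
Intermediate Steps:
U(m) = 0
(27836 + 27486)/((U(3) + 86)*67 - 41842) = (27836 + 27486)/((0 + 86)*67 - 41842) = 55322/(86*67 - 41842) = 55322/(5762 - 41842) = 55322/(-36080) = 55322*(-1/36080) = -27661/18040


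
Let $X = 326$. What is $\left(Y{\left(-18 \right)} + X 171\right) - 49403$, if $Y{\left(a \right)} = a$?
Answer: $6325$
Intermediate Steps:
$\left(Y{\left(-18 \right)} + X 171\right) - 49403 = \left(-18 + 326 \cdot 171\right) - 49403 = \left(-18 + 55746\right) - 49403 = 55728 - 49403 = 6325$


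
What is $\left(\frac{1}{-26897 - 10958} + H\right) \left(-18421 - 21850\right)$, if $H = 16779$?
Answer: $- \frac{25578892570924}{37855} \approx -6.7571 \cdot 10^{8}$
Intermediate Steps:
$\left(\frac{1}{-26897 - 10958} + H\right) \left(-18421 - 21850\right) = \left(\frac{1}{-26897 - 10958} + 16779\right) \left(-18421 - 21850\right) = \left(\frac{1}{-37855} + 16779\right) \left(-40271\right) = \left(- \frac{1}{37855} + 16779\right) \left(-40271\right) = \frac{635169044}{37855} \left(-40271\right) = - \frac{25578892570924}{37855}$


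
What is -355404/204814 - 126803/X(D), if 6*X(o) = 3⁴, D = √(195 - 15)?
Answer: -25975827596/2764989 ≈ -9394.5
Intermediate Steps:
D = 6*√5 (D = √180 = 6*√5 ≈ 13.416)
X(o) = 27/2 (X(o) = (⅙)*3⁴ = (⅙)*81 = 27/2)
-355404/204814 - 126803/X(D) = -355404/204814 - 126803/27/2 = -355404*1/204814 - 126803*2/27 = -177702/102407 - 253606/27 = -25975827596/2764989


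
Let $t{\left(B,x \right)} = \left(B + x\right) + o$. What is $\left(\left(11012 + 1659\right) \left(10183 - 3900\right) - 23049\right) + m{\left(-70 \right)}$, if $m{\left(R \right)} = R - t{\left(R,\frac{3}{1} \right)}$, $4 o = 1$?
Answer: $\frac{318355363}{4} \approx 7.9589 \cdot 10^{7}$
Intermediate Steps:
$o = \frac{1}{4}$ ($o = \frac{1}{4} \cdot 1 = \frac{1}{4} \approx 0.25$)
$t{\left(B,x \right)} = \frac{1}{4} + B + x$ ($t{\left(B,x \right)} = \left(B + x\right) + \frac{1}{4} = \frac{1}{4} + B + x$)
$m{\left(R \right)} = - \frac{13}{4}$ ($m{\left(R \right)} = R - \left(\frac{1}{4} + R + \frac{3}{1}\right) = R - \left(\frac{1}{4} + R + 3 \cdot 1\right) = R - \left(\frac{1}{4} + R + 3\right) = R - \left(\frac{13}{4} + R\right) = - \frac{13}{4}$)
$\left(\left(11012 + 1659\right) \left(10183 - 3900\right) - 23049\right) + m{\left(-70 \right)} = \left(\left(11012 + 1659\right) \left(10183 - 3900\right) - 23049\right) - \frac{13}{4} = \left(12671 \cdot 6283 - 23049\right) - \frac{13}{4} = \left(79611893 - 23049\right) - \frac{13}{4} = 79588844 - \frac{13}{4} = \frac{318355363}{4}$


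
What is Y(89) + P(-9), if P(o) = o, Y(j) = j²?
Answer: 7912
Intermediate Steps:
Y(89) + P(-9) = 89² - 9 = 7921 - 9 = 7912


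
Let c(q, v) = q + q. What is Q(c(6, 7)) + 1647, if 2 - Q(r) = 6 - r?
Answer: 1655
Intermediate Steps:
c(q, v) = 2*q
Q(r) = -4 + r (Q(r) = 2 - (6 - r) = 2 + (-6 + r) = -4 + r)
Q(c(6, 7)) + 1647 = (-4 + 2*6) + 1647 = (-4 + 12) + 1647 = 8 + 1647 = 1655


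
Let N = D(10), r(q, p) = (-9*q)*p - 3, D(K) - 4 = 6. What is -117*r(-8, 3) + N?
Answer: -24911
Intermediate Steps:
D(K) = 10 (D(K) = 4 + 6 = 10)
r(q, p) = -3 - 9*p*q (r(q, p) = -9*p*q - 3 = -3 - 9*p*q)
N = 10
-117*r(-8, 3) + N = -117*(-3 - 9*3*(-8)) + 10 = -117*(-3 + 216) + 10 = -117*213 + 10 = -24921 + 10 = -24911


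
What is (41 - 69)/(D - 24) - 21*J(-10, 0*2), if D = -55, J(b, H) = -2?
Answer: 3346/79 ≈ 42.354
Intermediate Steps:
(41 - 69)/(D - 24) - 21*J(-10, 0*2) = (41 - 69)/(-55 - 24) - 21*(-2) = -28/(-79) + 42 = -28*(-1/79) + 42 = 28/79 + 42 = 3346/79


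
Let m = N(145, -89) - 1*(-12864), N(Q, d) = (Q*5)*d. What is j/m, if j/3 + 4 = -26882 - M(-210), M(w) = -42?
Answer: 80532/51661 ≈ 1.5589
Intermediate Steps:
N(Q, d) = 5*Q*d (N(Q, d) = (5*Q)*d = 5*Q*d)
m = -51661 (m = 5*145*(-89) - 1*(-12864) = -64525 + 12864 = -51661)
j = -80532 (j = -12 + 3*(-26882 - 1*(-42)) = -12 + 3*(-26882 + 42) = -12 + 3*(-26840) = -12 - 80520 = -80532)
j/m = -80532/(-51661) = -80532*(-1/51661) = 80532/51661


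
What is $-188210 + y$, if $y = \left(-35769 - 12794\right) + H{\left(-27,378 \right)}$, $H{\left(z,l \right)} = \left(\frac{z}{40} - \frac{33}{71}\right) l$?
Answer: $- \frac{336829453}{1420} \approx -2.372 \cdot 10^{5}$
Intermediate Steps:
$H{\left(z,l \right)} = l \left(- \frac{33}{71} + \frac{z}{40}\right)$ ($H{\left(z,l \right)} = \left(z \frac{1}{40} - \frac{33}{71}\right) l = \left(\frac{z}{40} - \frac{33}{71}\right) l = \left(- \frac{33}{71} + \frac{z}{40}\right) l = l \left(- \frac{33}{71} + \frac{z}{40}\right)$)
$y = - \frac{69571253}{1420}$ ($y = \left(-35769 - 12794\right) + \frac{1}{2840} \cdot 378 \left(-1320 + 71 \left(-27\right)\right) = -48563 + \frac{1}{2840} \cdot 378 \left(-1320 - 1917\right) = -48563 + \frac{1}{2840} \cdot 378 \left(-3237\right) = -48563 - \frac{611793}{1420} = - \frac{69571253}{1420} \approx -48994.0$)
$-188210 + y = -188210 - \frac{69571253}{1420} = - \frac{336829453}{1420}$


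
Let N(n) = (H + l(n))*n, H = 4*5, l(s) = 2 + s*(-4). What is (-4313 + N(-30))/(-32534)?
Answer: 8573/32534 ≈ 0.26351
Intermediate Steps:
l(s) = 2 - 4*s
H = 20
N(n) = n*(22 - 4*n) (N(n) = (20 + (2 - 4*n))*n = (22 - 4*n)*n = n*(22 - 4*n))
(-4313 + N(-30))/(-32534) = (-4313 + 2*(-30)*(11 - 2*(-30)))/(-32534) = (-4313 + 2*(-30)*(11 + 60))*(-1/32534) = (-4313 + 2*(-30)*71)*(-1/32534) = (-4313 - 4260)*(-1/32534) = -8573*(-1/32534) = 8573/32534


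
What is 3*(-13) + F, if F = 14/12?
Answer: -227/6 ≈ -37.833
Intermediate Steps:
F = 7/6 (F = 14*(1/12) = 7/6 ≈ 1.1667)
3*(-13) + F = 3*(-13) + 7/6 = -39 + 7/6 = -227/6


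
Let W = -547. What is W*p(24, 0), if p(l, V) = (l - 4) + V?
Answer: -10940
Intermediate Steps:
p(l, V) = -4 + V + l (p(l, V) = (-4 + l) + V = -4 + V + l)
W*p(24, 0) = -547*(-4 + 0 + 24) = -547*20 = -10940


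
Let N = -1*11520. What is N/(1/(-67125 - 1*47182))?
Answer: 1316816640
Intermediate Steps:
N = -11520
N/(1/(-67125 - 1*47182)) = -11520/(1/(-67125 - 1*47182)) = -11520/(1/(-67125 - 47182)) = -11520/(1/(-114307)) = -11520/(-1/114307) = -11520*(-114307) = 1316816640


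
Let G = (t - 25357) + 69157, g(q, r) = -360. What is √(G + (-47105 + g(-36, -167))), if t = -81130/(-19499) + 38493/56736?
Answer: I*√3456505658479262782/30730424 ≈ 60.499*I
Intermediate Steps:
t = 594840743/122921696 (t = -81130*(-1/19499) + 38493*(1/56736) = 81130/19499 + 4277/6304 = 594840743/122921696 ≈ 4.8392)
G = 5384565125543/122921696 (G = (594840743/122921696 - 25357) + 69157 = -3116330604729/122921696 + 69157 = 5384565125543/122921696 ≈ 43805.)
√(G + (-47105 + g(-36, -167))) = √(5384565125543/122921696 + (-47105 - 360)) = √(5384565125543/122921696 - 47465) = √(-449913175097/122921696) = I*√3456505658479262782/30730424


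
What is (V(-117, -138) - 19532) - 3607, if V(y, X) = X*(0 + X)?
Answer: -4095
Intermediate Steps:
V(y, X) = X² (V(y, X) = X*X = X²)
(V(-117, -138) - 19532) - 3607 = ((-138)² - 19532) - 3607 = (19044 - 19532) - 3607 = -488 - 3607 = -4095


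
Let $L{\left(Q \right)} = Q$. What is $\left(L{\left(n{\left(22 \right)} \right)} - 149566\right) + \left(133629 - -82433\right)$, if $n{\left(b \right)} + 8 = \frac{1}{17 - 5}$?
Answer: $\frac{797857}{12} \approx 66488.0$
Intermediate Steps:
$n{\left(b \right)} = - \frac{95}{12}$ ($n{\left(b \right)} = -8 + \frac{1}{17 - 5} = -8 + \frac{1}{12} = - \frac{95}{12}$)
$\left(L{\left(n{\left(22 \right)} \right)} - 149566\right) + \left(133629 - -82433\right) = \left(- \frac{95}{12} - 149566\right) + \left(133629 - -82433\right) = - \frac{1794887}{12} + \left(133629 + 82433\right) = - \frac{1794887}{12} + 216062 = \frac{797857}{12}$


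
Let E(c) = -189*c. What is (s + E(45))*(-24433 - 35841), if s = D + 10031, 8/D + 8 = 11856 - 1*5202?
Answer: -305643547148/3323 ≈ -9.1978e+7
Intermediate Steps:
D = 4/3323 (D = 8/(-8 + (11856 - 1*5202)) = 8/(-8 + (11856 - 5202)) = 8/(-8 + 6654) = 8/6646 = 8*(1/6646) = 4/3323 ≈ 0.0012037)
s = 33333017/3323 (s = 4/3323 + 10031 = 33333017/3323 ≈ 10031.)
(s + E(45))*(-24433 - 35841) = (33333017/3323 - 189*45)*(-24433 - 35841) = (33333017/3323 - 8505)*(-60274) = (5070902/3323)*(-60274) = -305643547148/3323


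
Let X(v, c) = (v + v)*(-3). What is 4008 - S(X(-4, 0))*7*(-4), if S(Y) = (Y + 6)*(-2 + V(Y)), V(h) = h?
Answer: 22488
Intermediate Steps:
X(v, c) = -6*v (X(v, c) = (2*v)*(-3) = -6*v)
S(Y) = (-2 + Y)*(6 + Y) (S(Y) = (Y + 6)*(-2 + Y) = (6 + Y)*(-2 + Y) = (-2 + Y)*(6 + Y))
4008 - S(X(-4, 0))*7*(-4) = 4008 - (-12 + (-6*(-4))² + 4*(-6*(-4)))*7*(-4) = 4008 - (-12 + 24² + 4*24)*7*(-4) = 4008 - (-12 + 576 + 96)*7*(-4) = 4008 - 660*7*(-4) = 4008 - 4620*(-4) = 4008 - 1*(-18480) = 4008 + 18480 = 22488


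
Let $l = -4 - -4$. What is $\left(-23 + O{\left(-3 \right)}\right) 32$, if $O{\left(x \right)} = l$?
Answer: $-736$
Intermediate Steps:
$l = 0$ ($l = -4 + 4 = 0$)
$O{\left(x \right)} = 0$
$\left(-23 + O{\left(-3 \right)}\right) 32 = \left(-23 + 0\right) 32 = \left(-23\right) 32 = -736$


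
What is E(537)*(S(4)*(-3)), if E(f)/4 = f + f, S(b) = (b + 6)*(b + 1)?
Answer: -644400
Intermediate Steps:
S(b) = (1 + b)*(6 + b) (S(b) = (6 + b)*(1 + b) = (1 + b)*(6 + b))
E(f) = 8*f (E(f) = 4*(f + f) = 4*(2*f) = 8*f)
E(537)*(S(4)*(-3)) = (8*537)*((6 + 4**2 + 7*4)*(-3)) = 4296*((6 + 16 + 28)*(-3)) = 4296*(50*(-3)) = 4296*(-150) = -644400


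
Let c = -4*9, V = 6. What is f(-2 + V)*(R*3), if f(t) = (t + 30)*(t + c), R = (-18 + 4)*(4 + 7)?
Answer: 502656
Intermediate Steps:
R = -154 (R = -14*11 = -154)
c = -36
f(t) = (-36 + t)*(30 + t) (f(t) = (t + 30)*(t - 36) = (30 + t)*(-36 + t) = (-36 + t)*(30 + t))
f(-2 + V)*(R*3) = (-1080 + (-2 + 6)² - 6*(-2 + 6))*(-154*3) = (-1080 + 4² - 6*4)*(-462) = (-1080 + 16 - 24)*(-462) = -1088*(-462) = 502656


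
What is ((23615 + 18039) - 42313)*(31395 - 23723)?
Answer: -5055848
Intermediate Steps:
((23615 + 18039) - 42313)*(31395 - 23723) = (41654 - 42313)*7672 = -659*7672 = -5055848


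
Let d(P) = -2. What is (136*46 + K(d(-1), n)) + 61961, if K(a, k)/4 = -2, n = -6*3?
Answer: 68209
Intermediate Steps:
n = -18
K(a, k) = -8 (K(a, k) = 4*(-2) = -8)
(136*46 + K(d(-1), n)) + 61961 = (136*46 - 8) + 61961 = (6256 - 8) + 61961 = 6248 + 61961 = 68209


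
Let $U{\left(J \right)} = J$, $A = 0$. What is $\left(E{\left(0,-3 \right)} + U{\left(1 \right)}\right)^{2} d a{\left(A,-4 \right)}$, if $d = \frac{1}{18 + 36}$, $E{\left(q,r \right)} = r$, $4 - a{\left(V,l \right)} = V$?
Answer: $\frac{8}{27} \approx 0.2963$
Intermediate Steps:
$a{\left(V,l \right)} = 4 - V$
$d = \frac{1}{54} \approx 0.018519$
$\left(E{\left(0,-3 \right)} + U{\left(1 \right)}\right)^{2} d a{\left(A,-4 \right)} = \left(-3 + 1\right)^{2} \cdot \frac{1}{54} \left(4 - 0\right) = \left(-2\right)^{2} \cdot \frac{1}{54} \left(4 + 0\right) = 4 \cdot \frac{1}{54} \cdot 4 = \frac{2}{27} \cdot 4 = \frac{8}{27}$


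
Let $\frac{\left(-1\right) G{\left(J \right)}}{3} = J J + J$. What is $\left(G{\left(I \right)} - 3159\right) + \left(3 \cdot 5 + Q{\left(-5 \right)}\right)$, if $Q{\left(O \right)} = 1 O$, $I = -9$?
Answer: $-3365$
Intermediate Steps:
$Q{\left(O \right)} = O$
$G{\left(J \right)} = - 3 J - 3 J^{2}$ ($G{\left(J \right)} = - 3 \left(J J + J\right) = - 3 \left(J^{2} + J\right) = - 3 \left(J + J^{2}\right) = - 3 J - 3 J^{2}$)
$\left(G{\left(I \right)} - 3159\right) + \left(3 \cdot 5 + Q{\left(-5 \right)}\right) = \left(\left(-3\right) \left(-9\right) \left(1 - 9\right) - 3159\right) + \left(3 \cdot 5 - 5\right) = \left(\left(-3\right) \left(-9\right) \left(-8\right) - 3159\right) + \left(15 - 5\right) = \left(-216 - 3159\right) + 10 = -3375 + 10 = -3365$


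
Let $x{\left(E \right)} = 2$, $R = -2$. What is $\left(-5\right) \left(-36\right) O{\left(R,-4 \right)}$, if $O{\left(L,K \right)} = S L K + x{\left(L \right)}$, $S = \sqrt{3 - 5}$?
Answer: $360 + 1440 i \sqrt{2} \approx 360.0 + 2036.5 i$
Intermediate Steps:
$S = i \sqrt{2}$ ($S = \sqrt{-2} = i \sqrt{2} \approx 1.4142 i$)
$O{\left(L,K \right)} = 2 + i K L \sqrt{2}$ ($O{\left(L,K \right)} = i \sqrt{2} L K + 2 = i L \sqrt{2} K + 2 = i K L \sqrt{2} + 2 = 2 + i K L \sqrt{2}$)
$\left(-5\right) \left(-36\right) O{\left(R,-4 \right)} = \left(-5\right) \left(-36\right) \left(2 + i \left(-4\right) \left(-2\right) \sqrt{2}\right) = 180 \left(2 + 8 i \sqrt{2}\right) = 360 + 1440 i \sqrt{2}$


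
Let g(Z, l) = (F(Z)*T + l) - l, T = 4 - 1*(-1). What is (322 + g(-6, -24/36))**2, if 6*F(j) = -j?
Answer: 106929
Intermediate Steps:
F(j) = -j/6 (F(j) = (-j)/6 = -j/6)
T = 5 (T = 4 + 1 = 5)
g(Z, l) = -5*Z/6 (g(Z, l) = (-Z/6*5 + l) - l = (-5*Z/6 + l) - l = (l - 5*Z/6) - l = -5*Z/6)
(322 + g(-6, -24/36))**2 = (322 - 5/6*(-6))**2 = (322 + 5)**2 = 327**2 = 106929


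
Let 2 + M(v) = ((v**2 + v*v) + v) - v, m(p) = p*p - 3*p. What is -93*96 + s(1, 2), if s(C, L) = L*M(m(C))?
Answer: -8916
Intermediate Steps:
m(p) = p**2 - 3*p
M(v) = -2 + 2*v**2 (M(v) = -2 + (((v**2 + v*v) + v) - v) = -2 + (((v**2 + v**2) + v) - v) = -2 + ((2*v**2 + v) - v) = -2 + ((v + 2*v**2) - v) = -2 + 2*v**2)
s(C, L) = L*(-2 + 2*C**2*(-3 + C)**2) (s(C, L) = L*(-2 + 2*(C*(-3 + C))**2) = L*(-2 + 2*(C**2*(-3 + C)**2)) = L*(-2 + 2*C**2*(-3 + C)**2))
-93*96 + s(1, 2) = -93*96 + 2*2*(-1 + 1**2*(-3 + 1)**2) = -8928 + 2*2*(-1 + 1*(-2)**2) = -8928 + 2*2*(-1 + 1*4) = -8928 + 2*2*(-1 + 4) = -8928 + 2*2*3 = -8928 + 12 = -8916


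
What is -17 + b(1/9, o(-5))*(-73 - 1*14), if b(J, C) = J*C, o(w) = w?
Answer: 94/3 ≈ 31.333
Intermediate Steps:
b(J, C) = C*J
-17 + b(1/9, o(-5))*(-73 - 1*14) = -17 + (-5/9)*(-73 - 1*14) = -17 + (-5*⅑)*(-73 - 14) = -17 - 5/9*(-87) = -17 + 145/3 = 94/3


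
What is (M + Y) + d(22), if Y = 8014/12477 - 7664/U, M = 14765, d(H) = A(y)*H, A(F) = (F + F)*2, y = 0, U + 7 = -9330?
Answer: 1720259714431/116497749 ≈ 14766.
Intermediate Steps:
U = -9337 (U = -7 - 9330 = -9337)
A(F) = 4*F (A(F) = (2*F)*2 = 4*F)
d(H) = 0 (d(H) = (4*0)*H = 0*H = 0)
Y = 170450446/116497749 (Y = 8014/12477 - 7664/(-9337) = 8014*(1/12477) - 7664*(-1/9337) = 8014/12477 + 7664/9337 = 170450446/116497749 ≈ 1.4631)
(M + Y) + d(22) = (14765 + 170450446/116497749) + 0 = 1720259714431/116497749 + 0 = 1720259714431/116497749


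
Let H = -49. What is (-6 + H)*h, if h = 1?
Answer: -55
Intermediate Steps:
(-6 + H)*h = (-6 - 49)*1 = -55*1 = -55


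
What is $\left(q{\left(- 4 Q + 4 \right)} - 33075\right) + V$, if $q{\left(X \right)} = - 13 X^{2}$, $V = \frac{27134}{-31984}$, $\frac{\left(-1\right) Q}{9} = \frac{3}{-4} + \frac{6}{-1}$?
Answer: $- \frac{12404176383}{15992} \approx -7.7565 \cdot 10^{5}$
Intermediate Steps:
$Q = \frac{243}{4}$ ($Q = - 9 \left(\frac{3}{-4} + \frac{6}{-1}\right) = - 9 \left(3 \left(- \frac{1}{4}\right) + 6 \left(-1\right)\right) = - 9 \left(- \frac{3}{4} - 6\right) = \left(-9\right) \left(- \frac{27}{4}\right) = \frac{243}{4} \approx 60.75$)
$V = - \frac{13567}{15992}$ ($V = 27134 \left(- \frac{1}{31984}\right) = - \frac{13567}{15992} \approx -0.84836$)
$\left(q{\left(- 4 Q + 4 \right)} - 33075\right) + V = \left(- 13 \left(\left(-4\right) \frac{243}{4} + 4\right)^{2} - 33075\right) - \frac{13567}{15992} = \left(- 13 \left(-243 + 4\right)^{2} - 33075\right) - \frac{13567}{15992} = \left(- 13 \left(-239\right)^{2} - 33075\right) - \frac{13567}{15992} = \left(\left(-13\right) 57121 - 33075\right) - \frac{13567}{15992} = \left(-742573 - 33075\right) - \frac{13567}{15992} = -775648 - \frac{13567}{15992} = - \frac{12404176383}{15992}$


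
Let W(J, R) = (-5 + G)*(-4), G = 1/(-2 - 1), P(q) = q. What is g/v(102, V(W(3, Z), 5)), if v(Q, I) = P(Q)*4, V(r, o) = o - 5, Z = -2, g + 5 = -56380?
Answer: -18795/136 ≈ -138.20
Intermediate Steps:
g = -56385 (g = -5 - 56380 = -56385)
G = -⅓ (G = 1/(-3) = -⅓ ≈ -0.33333)
W(J, R) = 64/3 (W(J, R) = (-5 - ⅓)*(-4) = -16/3*(-4) = 64/3)
V(r, o) = -5 + o
v(Q, I) = 4*Q (v(Q, I) = Q*4 = 4*Q)
g/v(102, V(W(3, Z), 5)) = -56385/(4*102) = -56385/408 = -56385*1/408 = -18795/136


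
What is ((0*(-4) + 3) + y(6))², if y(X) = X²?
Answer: 1521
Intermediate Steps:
((0*(-4) + 3) + y(6))² = ((0*(-4) + 3) + 6²)² = ((0 + 3) + 36)² = (3 + 36)² = 39² = 1521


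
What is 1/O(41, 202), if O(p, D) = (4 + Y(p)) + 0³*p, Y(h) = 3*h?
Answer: 1/127 ≈ 0.0078740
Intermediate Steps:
O(p, D) = 4 + 3*p (O(p, D) = (4 + 3*p) + 0³*p = (4 + 3*p) + 0*p = (4 + 3*p) + 0 = 4 + 3*p)
1/O(41, 202) = 1/(4 + 3*41) = 1/(4 + 123) = 1/127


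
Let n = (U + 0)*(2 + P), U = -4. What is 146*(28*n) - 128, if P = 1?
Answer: -49184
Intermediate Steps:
n = -12 (n = (-4 + 0)*(2 + 1) = -4*3 = -12)
146*(28*n) - 128 = 146*(28*(-12)) - 128 = 146*(-336) - 128 = -49056 - 128 = -49184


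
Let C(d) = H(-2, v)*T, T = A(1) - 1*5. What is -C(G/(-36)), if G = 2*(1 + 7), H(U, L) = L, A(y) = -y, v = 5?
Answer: 30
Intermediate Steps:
G = 16 (G = 2*8 = 16)
T = -6 (T = -1*1 - 1*5 = -1 - 5 = -6)
C(d) = -30 (C(d) = 5*(-6) = -30)
-C(G/(-36)) = -1*(-30) = 30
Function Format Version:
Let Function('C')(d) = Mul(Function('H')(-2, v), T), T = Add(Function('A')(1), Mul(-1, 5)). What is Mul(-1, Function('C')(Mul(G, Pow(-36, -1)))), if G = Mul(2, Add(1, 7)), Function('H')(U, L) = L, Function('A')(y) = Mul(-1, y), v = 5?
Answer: 30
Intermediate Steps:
G = 16 (G = Mul(2, 8) = 16)
T = -6 (T = Add(Mul(-1, 1), Mul(-1, 5)) = Add(-1, -5) = -6)
Function('C')(d) = -30 (Function('C')(d) = Mul(5, -6) = -30)
Mul(-1, Function('C')(Mul(G, Pow(-36, -1)))) = Mul(-1, -30) = 30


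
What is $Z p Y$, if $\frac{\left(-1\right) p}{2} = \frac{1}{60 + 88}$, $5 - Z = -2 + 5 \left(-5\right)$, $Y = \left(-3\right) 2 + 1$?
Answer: $\frac{80}{37} \approx 2.1622$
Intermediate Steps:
$Y = -5$ ($Y = -6 + 1 = -5$)
$Z = 32$ ($Z = 5 - \left(-2 + 5 \left(-5\right)\right) = 5 - \left(-2 - 25\right) = 5 - -27 = 5 + 27 = 32$)
$p = - \frac{1}{74}$ ($p = - \frac{2}{60 + 88} = - \frac{2}{148} = \left(-2\right) \frac{1}{148} = - \frac{1}{74} \approx -0.013514$)
$Z p Y = 32 \left(- \frac{1}{74}\right) \left(-5\right) = \left(- \frac{16}{37}\right) \left(-5\right) = \frac{80}{37}$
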